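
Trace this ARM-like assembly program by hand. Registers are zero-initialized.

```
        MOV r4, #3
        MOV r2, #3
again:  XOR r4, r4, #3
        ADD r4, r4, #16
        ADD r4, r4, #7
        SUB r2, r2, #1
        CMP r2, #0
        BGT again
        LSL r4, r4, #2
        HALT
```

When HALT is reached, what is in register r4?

after MOV r4, #3: r4=3
after MOV r2, #3: r2=3
after XOR r4, r4, #3: r4=3^3=0
after ADD r4, r4, #16: r4=0+16=16
after ADD r4, r4, #7: r4=16+7=23
after SUB r2, r2, #1: r2=3-1=2
CMP r2, #0  (cmp 2,0)
BGT again: taken
after XOR r4, r4, #3: r4=23^3=20
after ADD r4, r4, #16: r4=20+16=36
after ADD r4, r4, #7: r4=36+7=43
after SUB r2, r2, #1: r2=2-1=1
CMP r2, #0  (cmp 1,0)
BGT again: taken
after XOR r4, r4, #3: r4=43^3=40
after ADD r4, r4, #16: r4=40+16=56
after ADD r4, r4, #7: r4=56+7=63
after SUB r2, r2, #1: r2=1-1=0
CMP r2, #0  (cmp 0,0)
BGT again: not taken
after LSL r4, r4, #2: r4=63<<2=252
halt.

252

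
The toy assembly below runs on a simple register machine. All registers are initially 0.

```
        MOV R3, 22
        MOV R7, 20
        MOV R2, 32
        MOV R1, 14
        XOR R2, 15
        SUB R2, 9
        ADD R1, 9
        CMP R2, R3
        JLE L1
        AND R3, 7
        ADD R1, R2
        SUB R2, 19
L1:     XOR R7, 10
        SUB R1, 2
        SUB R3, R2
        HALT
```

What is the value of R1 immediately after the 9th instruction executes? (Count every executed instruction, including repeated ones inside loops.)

23

MOV R3, 22 → R3=22
MOV R7, 20 → R7=20
MOV R2, 32 → R2=32
MOV R1, 14 → R1=14
XOR R2, 15 → R2=32^15=47
SUB R2, 9 → R2=47-9=38
ADD R1, 9 → R1=14+9=23
CMP R2, R3  (cmp 38,22)
JLE L1: not taken
After step 9: R1 = 23.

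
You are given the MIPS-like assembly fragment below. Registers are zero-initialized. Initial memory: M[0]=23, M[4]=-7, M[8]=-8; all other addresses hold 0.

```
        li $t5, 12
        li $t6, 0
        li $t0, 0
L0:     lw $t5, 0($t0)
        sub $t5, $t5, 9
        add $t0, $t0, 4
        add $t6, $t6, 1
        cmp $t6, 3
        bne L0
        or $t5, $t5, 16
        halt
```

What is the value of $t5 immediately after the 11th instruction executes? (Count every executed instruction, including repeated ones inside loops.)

-16

li $t5, 12 → $t5=12
li $t6, 0 → $t6=0
li $t0, 0 → $t0=0
lw $t5, 0($t0) → $t5=M[0]=23
sub $t5, $t5, 9 → $t5=23-9=14
add $t0, $t0, 4 → $t0=0+4=4
add $t6, $t6, 1 → $t6=0+1=1
cmp $t6, 3  (cmp 1,3)
bne L0: taken
lw $t5, 0($t0) → $t5=M[4]=-7
sub $t5, $t5, 9 → $t5=(-7)-9=-16
After step 11: $t5 = -16.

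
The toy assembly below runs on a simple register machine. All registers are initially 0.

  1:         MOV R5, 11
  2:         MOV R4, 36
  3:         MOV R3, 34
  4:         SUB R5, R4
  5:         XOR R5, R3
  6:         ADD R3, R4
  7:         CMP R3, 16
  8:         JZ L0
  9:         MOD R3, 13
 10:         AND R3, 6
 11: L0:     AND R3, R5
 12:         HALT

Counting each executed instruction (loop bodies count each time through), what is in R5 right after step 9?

-59

R5=11
R4=36
R3=34
R5=11-36=-25
R5=(-25)^34=-59
R3=34+36=70
CMP R3, 16  (cmp 70,16)
JZ L0: not taken
R3=70%13=5
After step 9: R5 = -59.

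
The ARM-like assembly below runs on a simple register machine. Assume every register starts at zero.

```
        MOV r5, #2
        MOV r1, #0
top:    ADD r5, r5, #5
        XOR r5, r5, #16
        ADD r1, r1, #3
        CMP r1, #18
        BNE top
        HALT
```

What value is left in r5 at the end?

0

MOV r5, #2 → r5=2
MOV r1, #0 → r1=0
ADD r5, r5, #5 → r5=2+5=7
XOR r5, r5, #16 → r5=7^16=23
ADD r1, r1, #3 → r1=0+3=3
CMP r1, #18  (cmp 3,18)
BNE top: taken
ADD r5, r5, #5 → r5=23+5=28
XOR r5, r5, #16 → r5=28^16=12
ADD r1, r1, #3 → r1=3+3=6
CMP r1, #18  (cmp 6,18)
BNE top: taken
ADD r5, r5, #5 → r5=12+5=17
XOR r5, r5, #16 → r5=17^16=1
ADD r1, r1, #3 → r1=6+3=9
CMP r1, #18  (cmp 9,18)
BNE top: taken
ADD r5, r5, #5 → r5=1+5=6
XOR r5, r5, #16 → r5=6^16=22
ADD r1, r1, #3 → r1=9+3=12
CMP r1, #18  (cmp 12,18)
BNE top: taken
ADD r5, r5, #5 → r5=22+5=27
XOR r5, r5, #16 → r5=27^16=11
ADD r1, r1, #3 → r1=12+3=15
CMP r1, #18  (cmp 15,18)
BNE top: taken
ADD r5, r5, #5 → r5=11+5=16
XOR r5, r5, #16 → r5=16^16=0
ADD r1, r1, #3 → r1=15+3=18
CMP r1, #18  (cmp 18,18)
BNE top: not taken
halt.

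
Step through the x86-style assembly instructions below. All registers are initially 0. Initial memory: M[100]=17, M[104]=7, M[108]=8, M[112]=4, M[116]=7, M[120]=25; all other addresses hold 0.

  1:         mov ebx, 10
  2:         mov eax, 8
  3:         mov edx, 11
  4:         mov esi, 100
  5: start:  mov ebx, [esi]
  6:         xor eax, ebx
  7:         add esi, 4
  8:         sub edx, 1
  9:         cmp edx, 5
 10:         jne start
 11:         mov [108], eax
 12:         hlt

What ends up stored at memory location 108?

mov ebx, 10 → ebx=10
mov eax, 8 → eax=8
mov edx, 11 → edx=11
mov esi, 100 → esi=100
mov ebx, [esi] → ebx=M[100]=17
xor eax, ebx → eax=8^17=25
add esi, 4 → esi=100+4=104
sub edx, 1 → edx=11-1=10
cmp edx, 5  (cmp 10,5)
jne start: taken
mov ebx, [esi] → ebx=M[104]=7
xor eax, ebx → eax=25^7=30
add esi, 4 → esi=104+4=108
sub edx, 1 → edx=10-1=9
cmp edx, 5  (cmp 9,5)
jne start: taken
mov ebx, [esi] → ebx=M[108]=8
xor eax, ebx → eax=30^8=22
add esi, 4 → esi=108+4=112
sub edx, 1 → edx=9-1=8
cmp edx, 5  (cmp 8,5)
jne start: taken
mov ebx, [esi] → ebx=M[112]=4
xor eax, ebx → eax=22^4=18
add esi, 4 → esi=112+4=116
sub edx, 1 → edx=8-1=7
cmp edx, 5  (cmp 7,5)
jne start: taken
mov ebx, [esi] → ebx=M[116]=7
xor eax, ebx → eax=18^7=21
add esi, 4 → esi=116+4=120
sub edx, 1 → edx=7-1=6
cmp edx, 5  (cmp 6,5)
jne start: taken
mov ebx, [esi] → ebx=M[120]=25
xor eax, ebx → eax=21^25=12
add esi, 4 → esi=120+4=124
sub edx, 1 → edx=6-1=5
cmp edx, 5  (cmp 5,5)
jne start: not taken
mov [108], eax → M[108]=12
halt.

12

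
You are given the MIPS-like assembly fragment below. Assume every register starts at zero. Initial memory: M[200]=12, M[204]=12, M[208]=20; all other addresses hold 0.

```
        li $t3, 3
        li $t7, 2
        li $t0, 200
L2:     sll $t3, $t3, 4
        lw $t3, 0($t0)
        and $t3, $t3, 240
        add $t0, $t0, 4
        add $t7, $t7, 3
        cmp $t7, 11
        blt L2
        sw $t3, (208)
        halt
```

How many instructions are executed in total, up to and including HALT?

26

$t3=3
$t7=2
$t0=200
$t3=3<<4=48
$t3=M[200]=12
$t3=12&240=0
$t0=200+4=204
$t7=2+3=5
cmp $t7, 11  (cmp 5,11)
blt L2: taken
$t3=0<<4=0
$t3=M[204]=12
$t3=12&240=0
$t0=204+4=208
$t7=5+3=8
cmp $t7, 11  (cmp 8,11)
blt L2: taken
$t3=0<<4=0
$t3=M[208]=20
$t3=20&240=16
$t0=208+4=212
$t7=8+3=11
cmp $t7, 11  (cmp 11,11)
blt L2: not taken
sw $t3, (208) → M[208]=16
halt.
Total executed instructions: 26.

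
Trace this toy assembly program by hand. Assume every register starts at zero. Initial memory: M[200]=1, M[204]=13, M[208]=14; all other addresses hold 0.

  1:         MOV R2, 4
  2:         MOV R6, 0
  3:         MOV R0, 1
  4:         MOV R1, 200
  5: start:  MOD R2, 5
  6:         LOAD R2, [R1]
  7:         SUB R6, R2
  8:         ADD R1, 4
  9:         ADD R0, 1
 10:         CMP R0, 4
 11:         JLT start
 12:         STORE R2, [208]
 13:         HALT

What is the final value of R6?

-28

R2=4
R6=0
R0=1
R1=200
R2=4%5=4
R2=M[200]=1
R6=0-1=-1
R1=200+4=204
R0=1+1=2
CMP R0, 4  (cmp 2,4)
JLT start: taken
R2=1%5=1
R2=M[204]=13
R6=(-1)-13=-14
R1=204+4=208
R0=2+1=3
CMP R0, 4  (cmp 3,4)
JLT start: taken
R2=13%5=3
R2=M[208]=14
R6=(-14)-14=-28
R1=208+4=212
R0=3+1=4
CMP R0, 4  (cmp 4,4)
JLT start: not taken
STORE R2, [208] → M[208]=14
halt.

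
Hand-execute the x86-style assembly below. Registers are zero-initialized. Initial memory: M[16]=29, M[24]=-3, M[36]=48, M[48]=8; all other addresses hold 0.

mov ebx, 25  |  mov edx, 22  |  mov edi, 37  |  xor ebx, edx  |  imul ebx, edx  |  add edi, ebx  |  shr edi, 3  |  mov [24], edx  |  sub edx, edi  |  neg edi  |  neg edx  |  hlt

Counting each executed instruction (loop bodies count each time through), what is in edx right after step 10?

after mov ebx, 25: ebx=25
after mov edx, 22: edx=22
after mov edi, 37: edi=37
after xor ebx, edx: ebx=25^22=15
after imul ebx, edx: ebx=15*22=330
after add edi, ebx: edi=37+330=367
after shr edi, 3: edi=367>>3=45
mov [24], edx → M[24]=22
after sub edx, edi: edx=22-45=-23
after neg edi: edi=-(45)=-45
After step 10: edx = -23.

-23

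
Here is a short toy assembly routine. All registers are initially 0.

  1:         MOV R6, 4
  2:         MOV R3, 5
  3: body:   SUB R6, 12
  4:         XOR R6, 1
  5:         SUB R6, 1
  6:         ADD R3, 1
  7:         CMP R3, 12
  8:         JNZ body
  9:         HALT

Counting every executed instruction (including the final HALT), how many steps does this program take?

45

after MOV R6, 4: R6=4
after MOV R3, 5: R3=5
after SUB R6, 12: R6=4-12=-8
after XOR R6, 1: R6=(-8)^1=-7
after SUB R6, 1: R6=(-7)-1=-8
after ADD R3, 1: R3=5+1=6
CMP R3, 12  (cmp 6,12)
JNZ body: taken
after SUB R6, 12: R6=(-8)-12=-20
after XOR R6, 1: R6=(-20)^1=-19
after SUB R6, 1: R6=(-19)-1=-20
after ADD R3, 1: R3=6+1=7
CMP R3, 12  (cmp 7,12)
JNZ body: taken
after SUB R6, 12: R6=(-20)-12=-32
after XOR R6, 1: R6=(-32)^1=-31
after SUB R6, 1: R6=(-31)-1=-32
after ADD R3, 1: R3=7+1=8
CMP R3, 12  (cmp 8,12)
JNZ body: taken
after SUB R6, 12: R6=(-32)-12=-44
after XOR R6, 1: R6=(-44)^1=-43
after SUB R6, 1: R6=(-43)-1=-44
after ADD R3, 1: R3=8+1=9
CMP R3, 12  (cmp 9,12)
JNZ body: taken
after SUB R6, 12: R6=(-44)-12=-56
after XOR R6, 1: R6=(-56)^1=-55
after SUB R6, 1: R6=(-55)-1=-56
after ADD R3, 1: R3=9+1=10
CMP R3, 12  (cmp 10,12)
JNZ body: taken
after SUB R6, 12: R6=(-56)-12=-68
after XOR R6, 1: R6=(-68)^1=-67
after SUB R6, 1: R6=(-67)-1=-68
after ADD R3, 1: R3=10+1=11
CMP R3, 12  (cmp 11,12)
JNZ body: taken
after SUB R6, 12: R6=(-68)-12=-80
after XOR R6, 1: R6=(-80)^1=-79
after SUB R6, 1: R6=(-79)-1=-80
after ADD R3, 1: R3=11+1=12
CMP R3, 12  (cmp 12,12)
JNZ body: not taken
halt.
Total executed instructions: 45.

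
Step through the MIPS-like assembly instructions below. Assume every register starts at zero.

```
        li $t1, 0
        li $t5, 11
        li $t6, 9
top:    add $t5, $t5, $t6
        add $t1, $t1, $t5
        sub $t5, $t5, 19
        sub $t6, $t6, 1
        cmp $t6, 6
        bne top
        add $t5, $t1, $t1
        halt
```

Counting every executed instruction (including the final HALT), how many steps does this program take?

23

li $t1, 0 → $t1=0
li $t5, 11 → $t5=11
li $t6, 9 → $t6=9
add $t5, $t5, $t6 → $t5=11+9=20
add $t1, $t1, $t5 → $t1=0+20=20
sub $t5, $t5, 19 → $t5=20-19=1
sub $t6, $t6, 1 → $t6=9-1=8
cmp $t6, 6  (cmp 8,6)
bne top: taken
add $t5, $t5, $t6 → $t5=1+8=9
add $t1, $t1, $t5 → $t1=20+9=29
sub $t5, $t5, 19 → $t5=9-19=-10
sub $t6, $t6, 1 → $t6=8-1=7
cmp $t6, 6  (cmp 7,6)
bne top: taken
add $t5, $t5, $t6 → $t5=(-10)+7=-3
add $t1, $t1, $t5 → $t1=29+(-3)=26
sub $t5, $t5, 19 → $t5=(-3)-19=-22
sub $t6, $t6, 1 → $t6=7-1=6
cmp $t6, 6  (cmp 6,6)
bne top: not taken
add $t5, $t1, $t1 → $t5=26+26=52
halt.
Total executed instructions: 23.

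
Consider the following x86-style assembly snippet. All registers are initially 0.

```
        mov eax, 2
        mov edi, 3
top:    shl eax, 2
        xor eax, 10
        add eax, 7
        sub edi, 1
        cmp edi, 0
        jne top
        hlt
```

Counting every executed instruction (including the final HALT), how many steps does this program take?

21

after mov eax, 2: eax=2
after mov edi, 3: edi=3
after shl eax, 2: eax=2<<2=8
after xor eax, 10: eax=8^10=2
after add eax, 7: eax=2+7=9
after sub edi, 1: edi=3-1=2
cmp edi, 0  (cmp 2,0)
jne top: taken
after shl eax, 2: eax=9<<2=36
after xor eax, 10: eax=36^10=46
after add eax, 7: eax=46+7=53
after sub edi, 1: edi=2-1=1
cmp edi, 0  (cmp 1,0)
jne top: taken
after shl eax, 2: eax=53<<2=212
after xor eax, 10: eax=212^10=222
after add eax, 7: eax=222+7=229
after sub edi, 1: edi=1-1=0
cmp edi, 0  (cmp 0,0)
jne top: not taken
halt.
Total executed instructions: 21.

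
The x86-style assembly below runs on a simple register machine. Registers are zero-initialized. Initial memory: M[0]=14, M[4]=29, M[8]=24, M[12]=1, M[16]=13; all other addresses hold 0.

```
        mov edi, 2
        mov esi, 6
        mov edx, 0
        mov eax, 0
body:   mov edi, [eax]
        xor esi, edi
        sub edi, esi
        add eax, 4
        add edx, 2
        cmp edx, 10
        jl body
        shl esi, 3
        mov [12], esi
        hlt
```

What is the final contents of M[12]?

edi=2
esi=6
edx=0
eax=0
edi=M[0]=14
esi=6^14=8
edi=14-8=6
eax=0+4=4
edx=0+2=2
cmp edx, 10  (cmp 2,10)
jl body: taken
edi=M[4]=29
esi=8^29=21
edi=29-21=8
eax=4+4=8
edx=2+2=4
cmp edx, 10  (cmp 4,10)
jl body: taken
edi=M[8]=24
esi=21^24=13
edi=24-13=11
eax=8+4=12
edx=4+2=6
cmp edx, 10  (cmp 6,10)
jl body: taken
edi=M[12]=1
esi=13^1=12
edi=1-12=-11
eax=12+4=16
edx=6+2=8
cmp edx, 10  (cmp 8,10)
jl body: taken
edi=M[16]=13
esi=12^13=1
edi=13-1=12
eax=16+4=20
edx=8+2=10
cmp edx, 10  (cmp 10,10)
jl body: not taken
esi=1<<3=8
mov [12], esi → M[12]=8
halt.

8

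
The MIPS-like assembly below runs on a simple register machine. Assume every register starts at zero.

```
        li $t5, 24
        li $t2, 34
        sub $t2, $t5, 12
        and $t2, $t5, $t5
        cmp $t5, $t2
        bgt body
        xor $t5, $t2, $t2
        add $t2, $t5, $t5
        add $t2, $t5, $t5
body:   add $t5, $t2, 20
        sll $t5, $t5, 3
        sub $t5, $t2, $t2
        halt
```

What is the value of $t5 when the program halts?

0

$t5=24
$t2=34
$t2=24-12=12
$t2=24&24=24
cmp $t5, $t2  (cmp 24,24)
bgt body: not taken
$t5=24^24=0
$t2=0+0=0
$t2=0+0=0
$t5=0+20=20
$t5=20<<3=160
$t5=0-0=0
halt.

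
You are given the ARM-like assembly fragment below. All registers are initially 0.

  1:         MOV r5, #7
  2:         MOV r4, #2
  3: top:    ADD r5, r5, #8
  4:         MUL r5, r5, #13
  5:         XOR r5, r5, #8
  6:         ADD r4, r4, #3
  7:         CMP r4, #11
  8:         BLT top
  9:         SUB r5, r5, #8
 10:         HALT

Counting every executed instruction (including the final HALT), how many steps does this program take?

after MOV r5, #7: r5=7
after MOV r4, #2: r4=2
after ADD r5, r5, #8: r5=7+8=15
after MUL r5, r5, #13: r5=15*13=195
after XOR r5, r5, #8: r5=195^8=203
after ADD r4, r4, #3: r4=2+3=5
CMP r4, #11  (cmp 5,11)
BLT top: taken
after ADD r5, r5, #8: r5=203+8=211
after MUL r5, r5, #13: r5=211*13=2743
after XOR r5, r5, #8: r5=2743^8=2751
after ADD r4, r4, #3: r4=5+3=8
CMP r4, #11  (cmp 8,11)
BLT top: taken
after ADD r5, r5, #8: r5=2751+8=2759
after MUL r5, r5, #13: r5=2759*13=35867
after XOR r5, r5, #8: r5=35867^8=35859
after ADD r4, r4, #3: r4=8+3=11
CMP r4, #11  (cmp 11,11)
BLT top: not taken
after SUB r5, r5, #8: r5=35859-8=35851
halt.
Total executed instructions: 22.

22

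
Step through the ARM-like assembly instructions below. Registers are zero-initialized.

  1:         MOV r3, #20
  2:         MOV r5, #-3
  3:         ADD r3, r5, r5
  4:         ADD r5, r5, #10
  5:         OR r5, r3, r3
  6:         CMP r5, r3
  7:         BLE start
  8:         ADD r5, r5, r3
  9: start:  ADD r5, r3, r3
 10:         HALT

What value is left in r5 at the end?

-12

after MOV r3, #20: r3=20
after MOV r5, #-3: r5=-3
after ADD r3, r5, r5: r3=(-3)+(-3)=-6
after ADD r5, r5, #10: r5=(-3)+10=7
after OR r5, r3, r3: r5=(-6)|(-6)=-6
CMP r5, r3  (cmp -6,-6)
BLE start: taken
after ADD r5, r3, r3: r5=(-6)+(-6)=-12
halt.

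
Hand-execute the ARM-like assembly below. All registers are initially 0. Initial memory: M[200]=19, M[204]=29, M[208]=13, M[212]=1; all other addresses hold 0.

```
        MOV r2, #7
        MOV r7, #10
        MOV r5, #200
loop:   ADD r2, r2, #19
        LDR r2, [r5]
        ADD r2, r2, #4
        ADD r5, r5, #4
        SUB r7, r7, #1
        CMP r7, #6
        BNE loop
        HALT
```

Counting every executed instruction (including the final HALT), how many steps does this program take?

32

after MOV r2, #7: r2=7
after MOV r7, #10: r7=10
after MOV r5, #200: r5=200
after ADD r2, r2, #19: r2=7+19=26
after LDR r2, [r5]: r2=M[200]=19
after ADD r2, r2, #4: r2=19+4=23
after ADD r5, r5, #4: r5=200+4=204
after SUB r7, r7, #1: r7=10-1=9
CMP r7, #6  (cmp 9,6)
BNE loop: taken
after ADD r2, r2, #19: r2=23+19=42
after LDR r2, [r5]: r2=M[204]=29
after ADD r2, r2, #4: r2=29+4=33
after ADD r5, r5, #4: r5=204+4=208
after SUB r7, r7, #1: r7=9-1=8
CMP r7, #6  (cmp 8,6)
BNE loop: taken
after ADD r2, r2, #19: r2=33+19=52
after LDR r2, [r5]: r2=M[208]=13
after ADD r2, r2, #4: r2=13+4=17
after ADD r5, r5, #4: r5=208+4=212
after SUB r7, r7, #1: r7=8-1=7
CMP r7, #6  (cmp 7,6)
BNE loop: taken
after ADD r2, r2, #19: r2=17+19=36
after LDR r2, [r5]: r2=M[212]=1
after ADD r2, r2, #4: r2=1+4=5
after ADD r5, r5, #4: r5=212+4=216
after SUB r7, r7, #1: r7=7-1=6
CMP r7, #6  (cmp 6,6)
BNE loop: not taken
halt.
Total executed instructions: 32.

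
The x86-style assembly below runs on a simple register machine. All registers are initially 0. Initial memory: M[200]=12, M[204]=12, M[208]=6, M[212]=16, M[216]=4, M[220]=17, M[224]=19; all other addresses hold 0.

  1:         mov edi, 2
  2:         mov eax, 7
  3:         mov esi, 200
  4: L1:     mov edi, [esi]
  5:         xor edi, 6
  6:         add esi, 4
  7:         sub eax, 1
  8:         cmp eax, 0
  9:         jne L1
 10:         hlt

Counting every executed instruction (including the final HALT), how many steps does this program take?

46

mov edi, 2 → edi=2
mov eax, 7 → eax=7
mov esi, 200 → esi=200
mov edi, [esi] → edi=M[200]=12
xor edi, 6 → edi=12^6=10
add esi, 4 → esi=200+4=204
sub eax, 1 → eax=7-1=6
cmp eax, 0  (cmp 6,0)
jne L1: taken
mov edi, [esi] → edi=M[204]=12
xor edi, 6 → edi=12^6=10
add esi, 4 → esi=204+4=208
sub eax, 1 → eax=6-1=5
cmp eax, 0  (cmp 5,0)
jne L1: taken
mov edi, [esi] → edi=M[208]=6
xor edi, 6 → edi=6^6=0
add esi, 4 → esi=208+4=212
sub eax, 1 → eax=5-1=4
cmp eax, 0  (cmp 4,0)
jne L1: taken
mov edi, [esi] → edi=M[212]=16
xor edi, 6 → edi=16^6=22
add esi, 4 → esi=212+4=216
sub eax, 1 → eax=4-1=3
cmp eax, 0  (cmp 3,0)
jne L1: taken
mov edi, [esi] → edi=M[216]=4
xor edi, 6 → edi=4^6=2
add esi, 4 → esi=216+4=220
sub eax, 1 → eax=3-1=2
cmp eax, 0  (cmp 2,0)
jne L1: taken
mov edi, [esi] → edi=M[220]=17
xor edi, 6 → edi=17^6=23
add esi, 4 → esi=220+4=224
sub eax, 1 → eax=2-1=1
cmp eax, 0  (cmp 1,0)
jne L1: taken
mov edi, [esi] → edi=M[224]=19
xor edi, 6 → edi=19^6=21
add esi, 4 → esi=224+4=228
sub eax, 1 → eax=1-1=0
cmp eax, 0  (cmp 0,0)
jne L1: not taken
halt.
Total executed instructions: 46.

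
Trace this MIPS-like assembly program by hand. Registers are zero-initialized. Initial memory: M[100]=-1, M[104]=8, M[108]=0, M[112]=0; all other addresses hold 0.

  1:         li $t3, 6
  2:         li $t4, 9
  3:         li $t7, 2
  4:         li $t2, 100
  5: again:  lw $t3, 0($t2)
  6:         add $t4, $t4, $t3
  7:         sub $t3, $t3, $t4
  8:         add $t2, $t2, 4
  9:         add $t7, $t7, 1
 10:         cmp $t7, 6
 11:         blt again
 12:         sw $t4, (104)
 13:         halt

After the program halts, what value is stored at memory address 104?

after li $t3, 6: $t3=6
after li $t4, 9: $t4=9
after li $t7, 2: $t7=2
after li $t2, 100: $t2=100
after lw $t3, 0($t2): $t3=M[100]=-1
after add $t4, $t4, $t3: $t4=9+(-1)=8
after sub $t3, $t3, $t4: $t3=(-1)-8=-9
after add $t2, $t2, 4: $t2=100+4=104
after add $t7, $t7, 1: $t7=2+1=3
cmp $t7, 6  (cmp 3,6)
blt again: taken
after lw $t3, 0($t2): $t3=M[104]=8
after add $t4, $t4, $t3: $t4=8+8=16
after sub $t3, $t3, $t4: $t3=8-16=-8
after add $t2, $t2, 4: $t2=104+4=108
after add $t7, $t7, 1: $t7=3+1=4
cmp $t7, 6  (cmp 4,6)
blt again: taken
after lw $t3, 0($t2): $t3=M[108]=0
after add $t4, $t4, $t3: $t4=16+0=16
after sub $t3, $t3, $t4: $t3=0-16=-16
after add $t2, $t2, 4: $t2=108+4=112
after add $t7, $t7, 1: $t7=4+1=5
cmp $t7, 6  (cmp 5,6)
blt again: taken
after lw $t3, 0($t2): $t3=M[112]=0
after add $t4, $t4, $t3: $t4=16+0=16
after sub $t3, $t3, $t4: $t3=0-16=-16
after add $t2, $t2, 4: $t2=112+4=116
after add $t7, $t7, 1: $t7=5+1=6
cmp $t7, 6  (cmp 6,6)
blt again: not taken
sw $t4, (104) → M[104]=16
halt.

16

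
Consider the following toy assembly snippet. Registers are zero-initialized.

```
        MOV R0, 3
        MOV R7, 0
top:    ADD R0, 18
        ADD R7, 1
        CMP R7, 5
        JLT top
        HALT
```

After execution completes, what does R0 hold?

R0=3
R7=0
R0=3+18=21
R7=0+1=1
CMP R7, 5  (cmp 1,5)
JLT top: taken
R0=21+18=39
R7=1+1=2
CMP R7, 5  (cmp 2,5)
JLT top: taken
R0=39+18=57
R7=2+1=3
CMP R7, 5  (cmp 3,5)
JLT top: taken
R0=57+18=75
R7=3+1=4
CMP R7, 5  (cmp 4,5)
JLT top: taken
R0=75+18=93
R7=4+1=5
CMP R7, 5  (cmp 5,5)
JLT top: not taken
halt.

93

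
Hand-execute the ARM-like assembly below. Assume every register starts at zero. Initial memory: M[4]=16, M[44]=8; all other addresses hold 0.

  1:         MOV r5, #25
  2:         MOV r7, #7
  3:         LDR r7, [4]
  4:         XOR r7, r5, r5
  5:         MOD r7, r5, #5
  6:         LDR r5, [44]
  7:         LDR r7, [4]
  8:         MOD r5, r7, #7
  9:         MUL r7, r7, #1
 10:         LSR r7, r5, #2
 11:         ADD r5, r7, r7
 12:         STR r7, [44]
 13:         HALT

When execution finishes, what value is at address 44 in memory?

0

r5=25
r7=7
r7=M[4]=16
r7=25^25=0
r7=25%5=0
r5=M[44]=8
r7=M[4]=16
r5=16%7=2
r7=16*1=16
r7=2>>2=0
r5=0+0=0
STR r7, [44] → M[44]=0
halt.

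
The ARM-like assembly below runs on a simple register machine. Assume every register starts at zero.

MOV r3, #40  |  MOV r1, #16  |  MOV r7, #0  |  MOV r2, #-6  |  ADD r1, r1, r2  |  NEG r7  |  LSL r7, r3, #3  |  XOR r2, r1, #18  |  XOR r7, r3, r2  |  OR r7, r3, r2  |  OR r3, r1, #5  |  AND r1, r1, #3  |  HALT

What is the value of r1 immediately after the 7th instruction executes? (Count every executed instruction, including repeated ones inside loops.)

10

after MOV r3, #40: r3=40
after MOV r1, #16: r1=16
after MOV r7, #0: r7=0
after MOV r2, #-6: r2=-6
after ADD r1, r1, r2: r1=16+(-6)=10
after NEG r7: r7=-(0)=0
after LSL r7, r3, #3: r7=40<<3=320
After step 7: r1 = 10.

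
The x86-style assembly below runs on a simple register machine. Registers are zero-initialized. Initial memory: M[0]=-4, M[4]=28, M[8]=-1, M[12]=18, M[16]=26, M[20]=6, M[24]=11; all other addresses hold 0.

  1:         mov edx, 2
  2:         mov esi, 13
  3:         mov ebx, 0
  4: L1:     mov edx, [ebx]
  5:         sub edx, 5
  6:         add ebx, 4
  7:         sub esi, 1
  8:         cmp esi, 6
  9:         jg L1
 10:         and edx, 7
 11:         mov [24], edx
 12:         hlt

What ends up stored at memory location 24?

6

after mov edx, 2: edx=2
after mov esi, 13: esi=13
after mov ebx, 0: ebx=0
after mov edx, [ebx]: edx=M[0]=-4
after sub edx, 5: edx=(-4)-5=-9
after add ebx, 4: ebx=0+4=4
after sub esi, 1: esi=13-1=12
cmp esi, 6  (cmp 12,6)
jg L1: taken
after mov edx, [ebx]: edx=M[4]=28
after sub edx, 5: edx=28-5=23
after add ebx, 4: ebx=4+4=8
after sub esi, 1: esi=12-1=11
cmp esi, 6  (cmp 11,6)
jg L1: taken
after mov edx, [ebx]: edx=M[8]=-1
after sub edx, 5: edx=(-1)-5=-6
after add ebx, 4: ebx=8+4=12
after sub esi, 1: esi=11-1=10
cmp esi, 6  (cmp 10,6)
jg L1: taken
after mov edx, [ebx]: edx=M[12]=18
after sub edx, 5: edx=18-5=13
after add ebx, 4: ebx=12+4=16
after sub esi, 1: esi=10-1=9
cmp esi, 6  (cmp 9,6)
jg L1: taken
after mov edx, [ebx]: edx=M[16]=26
after sub edx, 5: edx=26-5=21
after add ebx, 4: ebx=16+4=20
after sub esi, 1: esi=9-1=8
cmp esi, 6  (cmp 8,6)
jg L1: taken
after mov edx, [ebx]: edx=M[20]=6
after sub edx, 5: edx=6-5=1
after add ebx, 4: ebx=20+4=24
after sub esi, 1: esi=8-1=7
cmp esi, 6  (cmp 7,6)
jg L1: taken
after mov edx, [ebx]: edx=M[24]=11
after sub edx, 5: edx=11-5=6
after add ebx, 4: ebx=24+4=28
after sub esi, 1: esi=7-1=6
cmp esi, 6  (cmp 6,6)
jg L1: not taken
after and edx, 7: edx=6&7=6
mov [24], edx → M[24]=6
halt.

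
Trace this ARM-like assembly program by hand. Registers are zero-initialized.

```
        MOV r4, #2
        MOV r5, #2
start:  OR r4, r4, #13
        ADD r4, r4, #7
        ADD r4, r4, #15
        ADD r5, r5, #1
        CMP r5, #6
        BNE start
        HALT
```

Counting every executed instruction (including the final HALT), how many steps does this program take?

27

after MOV r4, #2: r4=2
after MOV r5, #2: r5=2
after OR r4, r4, #13: r4=2|13=15
after ADD r4, r4, #7: r4=15+7=22
after ADD r4, r4, #15: r4=22+15=37
after ADD r5, r5, #1: r5=2+1=3
CMP r5, #6  (cmp 3,6)
BNE start: taken
after OR r4, r4, #13: r4=37|13=45
after ADD r4, r4, #7: r4=45+7=52
after ADD r4, r4, #15: r4=52+15=67
after ADD r5, r5, #1: r5=3+1=4
CMP r5, #6  (cmp 4,6)
BNE start: taken
after OR r4, r4, #13: r4=67|13=79
after ADD r4, r4, #7: r4=79+7=86
after ADD r4, r4, #15: r4=86+15=101
after ADD r5, r5, #1: r5=4+1=5
CMP r5, #6  (cmp 5,6)
BNE start: taken
after OR r4, r4, #13: r4=101|13=109
after ADD r4, r4, #7: r4=109+7=116
after ADD r4, r4, #15: r4=116+15=131
after ADD r5, r5, #1: r5=5+1=6
CMP r5, #6  (cmp 6,6)
BNE start: not taken
halt.
Total executed instructions: 27.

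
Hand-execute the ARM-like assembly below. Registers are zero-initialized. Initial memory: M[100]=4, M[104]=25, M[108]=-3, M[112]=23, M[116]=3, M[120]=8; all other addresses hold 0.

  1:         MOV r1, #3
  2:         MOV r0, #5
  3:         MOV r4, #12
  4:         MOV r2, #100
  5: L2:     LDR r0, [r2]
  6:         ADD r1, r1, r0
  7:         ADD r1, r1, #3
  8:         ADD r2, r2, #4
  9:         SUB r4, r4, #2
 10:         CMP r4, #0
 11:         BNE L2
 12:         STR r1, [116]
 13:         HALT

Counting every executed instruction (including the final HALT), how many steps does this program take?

48

after MOV r1, #3: r1=3
after MOV r0, #5: r0=5
after MOV r4, #12: r4=12
after MOV r2, #100: r2=100
after LDR r0, [r2]: r0=M[100]=4
after ADD r1, r1, r0: r1=3+4=7
after ADD r1, r1, #3: r1=7+3=10
after ADD r2, r2, #4: r2=100+4=104
after SUB r4, r4, #2: r4=12-2=10
CMP r4, #0  (cmp 10,0)
BNE L2: taken
after LDR r0, [r2]: r0=M[104]=25
after ADD r1, r1, r0: r1=10+25=35
after ADD r1, r1, #3: r1=35+3=38
after ADD r2, r2, #4: r2=104+4=108
after SUB r4, r4, #2: r4=10-2=8
CMP r4, #0  (cmp 8,0)
BNE L2: taken
after LDR r0, [r2]: r0=M[108]=-3
after ADD r1, r1, r0: r1=38+(-3)=35
after ADD r1, r1, #3: r1=35+3=38
after ADD r2, r2, #4: r2=108+4=112
after SUB r4, r4, #2: r4=8-2=6
CMP r4, #0  (cmp 6,0)
BNE L2: taken
after LDR r0, [r2]: r0=M[112]=23
after ADD r1, r1, r0: r1=38+23=61
after ADD r1, r1, #3: r1=61+3=64
after ADD r2, r2, #4: r2=112+4=116
after SUB r4, r4, #2: r4=6-2=4
CMP r4, #0  (cmp 4,0)
BNE L2: taken
after LDR r0, [r2]: r0=M[116]=3
after ADD r1, r1, r0: r1=64+3=67
after ADD r1, r1, #3: r1=67+3=70
after ADD r2, r2, #4: r2=116+4=120
after SUB r4, r4, #2: r4=4-2=2
CMP r4, #0  (cmp 2,0)
BNE L2: taken
after LDR r0, [r2]: r0=M[120]=8
after ADD r1, r1, r0: r1=70+8=78
after ADD r1, r1, #3: r1=78+3=81
after ADD r2, r2, #4: r2=120+4=124
after SUB r4, r4, #2: r4=2-2=0
CMP r4, #0  (cmp 0,0)
BNE L2: not taken
STR r1, [116] → M[116]=81
halt.
Total executed instructions: 48.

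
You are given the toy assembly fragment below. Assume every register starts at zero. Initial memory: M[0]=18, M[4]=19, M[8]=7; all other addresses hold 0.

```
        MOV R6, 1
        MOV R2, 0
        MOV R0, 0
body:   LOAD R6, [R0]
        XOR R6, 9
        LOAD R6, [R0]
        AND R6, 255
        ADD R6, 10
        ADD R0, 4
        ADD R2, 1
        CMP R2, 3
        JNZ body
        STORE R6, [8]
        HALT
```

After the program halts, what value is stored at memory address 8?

17

R6=1
R2=0
R0=0
R6=M[0]=18
R6=18^9=27
R6=M[0]=18
R6=18&255=18
R6=18+10=28
R0=0+4=4
R2=0+1=1
CMP R2, 3  (cmp 1,3)
JNZ body: taken
R6=M[4]=19
R6=19^9=26
R6=M[4]=19
R6=19&255=19
R6=19+10=29
R0=4+4=8
R2=1+1=2
CMP R2, 3  (cmp 2,3)
JNZ body: taken
R6=M[8]=7
R6=7^9=14
R6=M[8]=7
R6=7&255=7
R6=7+10=17
R0=8+4=12
R2=2+1=3
CMP R2, 3  (cmp 3,3)
JNZ body: not taken
STORE R6, [8] → M[8]=17
halt.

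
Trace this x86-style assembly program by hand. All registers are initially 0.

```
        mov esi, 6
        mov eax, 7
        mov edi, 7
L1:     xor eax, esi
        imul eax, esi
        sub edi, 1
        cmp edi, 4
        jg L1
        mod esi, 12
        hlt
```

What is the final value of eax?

36

after mov esi, 6: esi=6
after mov eax, 7: eax=7
after mov edi, 7: edi=7
after xor eax, esi: eax=7^6=1
after imul eax, esi: eax=1*6=6
after sub edi, 1: edi=7-1=6
cmp edi, 4  (cmp 6,4)
jg L1: taken
after xor eax, esi: eax=6^6=0
after imul eax, esi: eax=0*6=0
after sub edi, 1: edi=6-1=5
cmp edi, 4  (cmp 5,4)
jg L1: taken
after xor eax, esi: eax=0^6=6
after imul eax, esi: eax=6*6=36
after sub edi, 1: edi=5-1=4
cmp edi, 4  (cmp 4,4)
jg L1: not taken
after mod esi, 12: esi=6%12=6
halt.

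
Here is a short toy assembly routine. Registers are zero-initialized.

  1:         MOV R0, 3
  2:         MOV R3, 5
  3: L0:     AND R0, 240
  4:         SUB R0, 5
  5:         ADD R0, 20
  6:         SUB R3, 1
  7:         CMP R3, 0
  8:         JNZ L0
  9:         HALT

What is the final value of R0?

after MOV R0, 3: R0=3
after MOV R3, 5: R3=5
after AND R0, 240: R0=3&240=0
after SUB R0, 5: R0=0-5=-5
after ADD R0, 20: R0=(-5)+20=15
after SUB R3, 1: R3=5-1=4
CMP R3, 0  (cmp 4,0)
JNZ L0: taken
after AND R0, 240: R0=15&240=0
after SUB R0, 5: R0=0-5=-5
after ADD R0, 20: R0=(-5)+20=15
after SUB R3, 1: R3=4-1=3
CMP R3, 0  (cmp 3,0)
JNZ L0: taken
after AND R0, 240: R0=15&240=0
after SUB R0, 5: R0=0-5=-5
after ADD R0, 20: R0=(-5)+20=15
after SUB R3, 1: R3=3-1=2
CMP R3, 0  (cmp 2,0)
JNZ L0: taken
after AND R0, 240: R0=15&240=0
after SUB R0, 5: R0=0-5=-5
after ADD R0, 20: R0=(-5)+20=15
after SUB R3, 1: R3=2-1=1
CMP R3, 0  (cmp 1,0)
JNZ L0: taken
after AND R0, 240: R0=15&240=0
after SUB R0, 5: R0=0-5=-5
after ADD R0, 20: R0=(-5)+20=15
after SUB R3, 1: R3=1-1=0
CMP R3, 0  (cmp 0,0)
JNZ L0: not taken
halt.

15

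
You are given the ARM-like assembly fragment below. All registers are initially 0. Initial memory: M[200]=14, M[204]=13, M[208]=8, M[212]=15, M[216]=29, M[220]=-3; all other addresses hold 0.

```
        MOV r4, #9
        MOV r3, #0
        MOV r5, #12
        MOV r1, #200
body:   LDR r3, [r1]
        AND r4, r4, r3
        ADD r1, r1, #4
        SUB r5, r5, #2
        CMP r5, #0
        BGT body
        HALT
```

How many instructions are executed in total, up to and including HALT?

MOV r4, #9 → r4=9
MOV r3, #0 → r3=0
MOV r5, #12 → r5=12
MOV r1, #200 → r1=200
LDR r3, [r1] → r3=M[200]=14
AND r4, r4, r3 → r4=9&14=8
ADD r1, r1, #4 → r1=200+4=204
SUB r5, r5, #2 → r5=12-2=10
CMP r5, #0  (cmp 10,0)
BGT body: taken
LDR r3, [r1] → r3=M[204]=13
AND r4, r4, r3 → r4=8&13=8
ADD r1, r1, #4 → r1=204+4=208
SUB r5, r5, #2 → r5=10-2=8
CMP r5, #0  (cmp 8,0)
BGT body: taken
LDR r3, [r1] → r3=M[208]=8
AND r4, r4, r3 → r4=8&8=8
ADD r1, r1, #4 → r1=208+4=212
SUB r5, r5, #2 → r5=8-2=6
CMP r5, #0  (cmp 6,0)
BGT body: taken
LDR r3, [r1] → r3=M[212]=15
AND r4, r4, r3 → r4=8&15=8
ADD r1, r1, #4 → r1=212+4=216
SUB r5, r5, #2 → r5=6-2=4
CMP r5, #0  (cmp 4,0)
BGT body: taken
LDR r3, [r1] → r3=M[216]=29
AND r4, r4, r3 → r4=8&29=8
ADD r1, r1, #4 → r1=216+4=220
SUB r5, r5, #2 → r5=4-2=2
CMP r5, #0  (cmp 2,0)
BGT body: taken
LDR r3, [r1] → r3=M[220]=-3
AND r4, r4, r3 → r4=8&(-3)=8
ADD r1, r1, #4 → r1=220+4=224
SUB r5, r5, #2 → r5=2-2=0
CMP r5, #0  (cmp 0,0)
BGT body: not taken
halt.
Total executed instructions: 41.

41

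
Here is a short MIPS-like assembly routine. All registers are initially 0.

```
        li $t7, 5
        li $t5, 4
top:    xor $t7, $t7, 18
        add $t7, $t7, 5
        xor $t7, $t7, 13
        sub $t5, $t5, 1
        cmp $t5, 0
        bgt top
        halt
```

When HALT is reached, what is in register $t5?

after li $t7, 5: $t7=5
after li $t5, 4: $t5=4
after xor $t7, $t7, 18: $t7=5^18=23
after add $t7, $t7, 5: $t7=23+5=28
after xor $t7, $t7, 13: $t7=28^13=17
after sub $t5, $t5, 1: $t5=4-1=3
cmp $t5, 0  (cmp 3,0)
bgt top: taken
after xor $t7, $t7, 18: $t7=17^18=3
after add $t7, $t7, 5: $t7=3+5=8
after xor $t7, $t7, 13: $t7=8^13=5
after sub $t5, $t5, 1: $t5=3-1=2
cmp $t5, 0  (cmp 2,0)
bgt top: taken
after xor $t7, $t7, 18: $t7=5^18=23
after add $t7, $t7, 5: $t7=23+5=28
after xor $t7, $t7, 13: $t7=28^13=17
after sub $t5, $t5, 1: $t5=2-1=1
cmp $t5, 0  (cmp 1,0)
bgt top: taken
after xor $t7, $t7, 18: $t7=17^18=3
after add $t7, $t7, 5: $t7=3+5=8
after xor $t7, $t7, 13: $t7=8^13=5
after sub $t5, $t5, 1: $t5=1-1=0
cmp $t5, 0  (cmp 0,0)
bgt top: not taken
halt.

0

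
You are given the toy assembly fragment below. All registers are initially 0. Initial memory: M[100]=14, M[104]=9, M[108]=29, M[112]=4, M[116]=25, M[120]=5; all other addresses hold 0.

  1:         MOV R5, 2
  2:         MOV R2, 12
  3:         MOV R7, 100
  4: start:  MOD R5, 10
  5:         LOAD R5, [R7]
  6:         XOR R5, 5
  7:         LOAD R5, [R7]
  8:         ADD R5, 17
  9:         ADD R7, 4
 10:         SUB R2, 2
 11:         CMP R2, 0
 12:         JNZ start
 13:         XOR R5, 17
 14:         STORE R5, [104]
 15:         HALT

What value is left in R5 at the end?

R5=2
R2=12
R7=100
R5=2%10=2
R5=M[100]=14
R5=14^5=11
R5=M[100]=14
R5=14+17=31
R7=100+4=104
R2=12-2=10
CMP R2, 0  (cmp 10,0)
JNZ start: taken
R5=31%10=1
R5=M[104]=9
R5=9^5=12
R5=M[104]=9
R5=9+17=26
R7=104+4=108
R2=10-2=8
CMP R2, 0  (cmp 8,0)
JNZ start: taken
R5=26%10=6
R5=M[108]=29
R5=29^5=24
R5=M[108]=29
R5=29+17=46
R7=108+4=112
R2=8-2=6
CMP R2, 0  (cmp 6,0)
JNZ start: taken
R5=46%10=6
R5=M[112]=4
R5=4^5=1
R5=M[112]=4
R5=4+17=21
R7=112+4=116
R2=6-2=4
CMP R2, 0  (cmp 4,0)
JNZ start: taken
R5=21%10=1
R5=M[116]=25
R5=25^5=28
R5=M[116]=25
R5=25+17=42
R7=116+4=120
R2=4-2=2
CMP R2, 0  (cmp 2,0)
JNZ start: taken
R5=42%10=2
R5=M[120]=5
R5=5^5=0
R5=M[120]=5
R5=5+17=22
R7=120+4=124
R2=2-2=0
CMP R2, 0  (cmp 0,0)
JNZ start: not taken
R5=22^17=7
STORE R5, [104] → M[104]=7
halt.

7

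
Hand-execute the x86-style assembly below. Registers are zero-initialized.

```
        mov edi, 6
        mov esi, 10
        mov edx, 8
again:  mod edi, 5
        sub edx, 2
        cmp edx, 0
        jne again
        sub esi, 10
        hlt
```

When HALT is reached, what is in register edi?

mov edi, 6 → edi=6
mov esi, 10 → esi=10
mov edx, 8 → edx=8
mod edi, 5 → edi=6%5=1
sub edx, 2 → edx=8-2=6
cmp edx, 0  (cmp 6,0)
jne again: taken
mod edi, 5 → edi=1%5=1
sub edx, 2 → edx=6-2=4
cmp edx, 0  (cmp 4,0)
jne again: taken
mod edi, 5 → edi=1%5=1
sub edx, 2 → edx=4-2=2
cmp edx, 0  (cmp 2,0)
jne again: taken
mod edi, 5 → edi=1%5=1
sub edx, 2 → edx=2-2=0
cmp edx, 0  (cmp 0,0)
jne again: not taken
sub esi, 10 → esi=10-10=0
halt.

1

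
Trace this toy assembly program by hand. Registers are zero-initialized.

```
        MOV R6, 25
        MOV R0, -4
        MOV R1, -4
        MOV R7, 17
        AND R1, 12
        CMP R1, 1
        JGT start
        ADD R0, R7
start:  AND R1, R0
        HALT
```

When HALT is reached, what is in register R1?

R6=25
R0=-4
R1=-4
R7=17
R1=(-4)&12=12
CMP R1, 1  (cmp 12,1)
JGT start: taken
R1=12&(-4)=12
halt.

12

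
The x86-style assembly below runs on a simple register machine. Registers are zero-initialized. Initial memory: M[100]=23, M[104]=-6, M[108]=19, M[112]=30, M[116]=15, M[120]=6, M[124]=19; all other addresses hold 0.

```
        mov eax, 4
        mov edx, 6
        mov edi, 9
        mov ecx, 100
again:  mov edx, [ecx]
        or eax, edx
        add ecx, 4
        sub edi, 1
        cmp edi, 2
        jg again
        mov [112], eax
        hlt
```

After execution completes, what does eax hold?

-1

mov eax, 4 → eax=4
mov edx, 6 → edx=6
mov edi, 9 → edi=9
mov ecx, 100 → ecx=100
mov edx, [ecx] → edx=M[100]=23
or eax, edx → eax=4|23=23
add ecx, 4 → ecx=100+4=104
sub edi, 1 → edi=9-1=8
cmp edi, 2  (cmp 8,2)
jg again: taken
mov edx, [ecx] → edx=M[104]=-6
or eax, edx → eax=23|(-6)=-1
add ecx, 4 → ecx=104+4=108
sub edi, 1 → edi=8-1=7
cmp edi, 2  (cmp 7,2)
jg again: taken
mov edx, [ecx] → edx=M[108]=19
or eax, edx → eax=(-1)|19=-1
add ecx, 4 → ecx=108+4=112
sub edi, 1 → edi=7-1=6
cmp edi, 2  (cmp 6,2)
jg again: taken
mov edx, [ecx] → edx=M[112]=30
or eax, edx → eax=(-1)|30=-1
add ecx, 4 → ecx=112+4=116
sub edi, 1 → edi=6-1=5
cmp edi, 2  (cmp 5,2)
jg again: taken
mov edx, [ecx] → edx=M[116]=15
or eax, edx → eax=(-1)|15=-1
add ecx, 4 → ecx=116+4=120
sub edi, 1 → edi=5-1=4
cmp edi, 2  (cmp 4,2)
jg again: taken
mov edx, [ecx] → edx=M[120]=6
or eax, edx → eax=(-1)|6=-1
add ecx, 4 → ecx=120+4=124
sub edi, 1 → edi=4-1=3
cmp edi, 2  (cmp 3,2)
jg again: taken
mov edx, [ecx] → edx=M[124]=19
or eax, edx → eax=(-1)|19=-1
add ecx, 4 → ecx=124+4=128
sub edi, 1 → edi=3-1=2
cmp edi, 2  (cmp 2,2)
jg again: not taken
mov [112], eax → M[112]=-1
halt.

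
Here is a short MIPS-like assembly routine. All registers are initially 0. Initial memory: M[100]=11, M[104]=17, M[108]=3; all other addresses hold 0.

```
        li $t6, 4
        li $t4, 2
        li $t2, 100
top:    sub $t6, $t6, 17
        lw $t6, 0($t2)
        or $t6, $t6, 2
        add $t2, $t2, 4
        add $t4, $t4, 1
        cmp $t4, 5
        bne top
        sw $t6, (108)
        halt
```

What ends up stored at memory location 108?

after li $t6, 4: $t6=4
after li $t4, 2: $t4=2
after li $t2, 100: $t2=100
after sub $t6, $t6, 17: $t6=4-17=-13
after lw $t6, 0($t2): $t6=M[100]=11
after or $t6, $t6, 2: $t6=11|2=11
after add $t2, $t2, 4: $t2=100+4=104
after add $t4, $t4, 1: $t4=2+1=3
cmp $t4, 5  (cmp 3,5)
bne top: taken
after sub $t6, $t6, 17: $t6=11-17=-6
after lw $t6, 0($t2): $t6=M[104]=17
after or $t6, $t6, 2: $t6=17|2=19
after add $t2, $t2, 4: $t2=104+4=108
after add $t4, $t4, 1: $t4=3+1=4
cmp $t4, 5  (cmp 4,5)
bne top: taken
after sub $t6, $t6, 17: $t6=19-17=2
after lw $t6, 0($t2): $t6=M[108]=3
after or $t6, $t6, 2: $t6=3|2=3
after add $t2, $t2, 4: $t2=108+4=112
after add $t4, $t4, 1: $t4=4+1=5
cmp $t4, 5  (cmp 5,5)
bne top: not taken
sw $t6, (108) → M[108]=3
halt.

3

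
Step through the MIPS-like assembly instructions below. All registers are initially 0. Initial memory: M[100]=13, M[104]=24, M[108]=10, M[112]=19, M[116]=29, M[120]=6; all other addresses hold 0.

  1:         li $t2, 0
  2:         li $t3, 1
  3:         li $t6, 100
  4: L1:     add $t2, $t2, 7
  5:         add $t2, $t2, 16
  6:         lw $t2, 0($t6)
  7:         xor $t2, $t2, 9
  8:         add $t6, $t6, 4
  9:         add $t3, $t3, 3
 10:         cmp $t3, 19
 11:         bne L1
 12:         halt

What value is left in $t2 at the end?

li $t2, 0 → $t2=0
li $t3, 1 → $t3=1
li $t6, 100 → $t6=100
add $t2, $t2, 7 → $t2=0+7=7
add $t2, $t2, 16 → $t2=7+16=23
lw $t2, 0($t6) → $t2=M[100]=13
xor $t2, $t2, 9 → $t2=13^9=4
add $t6, $t6, 4 → $t6=100+4=104
add $t3, $t3, 3 → $t3=1+3=4
cmp $t3, 19  (cmp 4,19)
bne L1: taken
add $t2, $t2, 7 → $t2=4+7=11
add $t2, $t2, 16 → $t2=11+16=27
lw $t2, 0($t6) → $t2=M[104]=24
xor $t2, $t2, 9 → $t2=24^9=17
add $t6, $t6, 4 → $t6=104+4=108
add $t3, $t3, 3 → $t3=4+3=7
cmp $t3, 19  (cmp 7,19)
bne L1: taken
add $t2, $t2, 7 → $t2=17+7=24
add $t2, $t2, 16 → $t2=24+16=40
lw $t2, 0($t6) → $t2=M[108]=10
xor $t2, $t2, 9 → $t2=10^9=3
add $t6, $t6, 4 → $t6=108+4=112
add $t3, $t3, 3 → $t3=7+3=10
cmp $t3, 19  (cmp 10,19)
bne L1: taken
add $t2, $t2, 7 → $t2=3+7=10
add $t2, $t2, 16 → $t2=10+16=26
lw $t2, 0($t6) → $t2=M[112]=19
xor $t2, $t2, 9 → $t2=19^9=26
add $t6, $t6, 4 → $t6=112+4=116
add $t3, $t3, 3 → $t3=10+3=13
cmp $t3, 19  (cmp 13,19)
bne L1: taken
add $t2, $t2, 7 → $t2=26+7=33
add $t2, $t2, 16 → $t2=33+16=49
lw $t2, 0($t6) → $t2=M[116]=29
xor $t2, $t2, 9 → $t2=29^9=20
add $t6, $t6, 4 → $t6=116+4=120
add $t3, $t3, 3 → $t3=13+3=16
cmp $t3, 19  (cmp 16,19)
bne L1: taken
add $t2, $t2, 7 → $t2=20+7=27
add $t2, $t2, 16 → $t2=27+16=43
lw $t2, 0($t6) → $t2=M[120]=6
xor $t2, $t2, 9 → $t2=6^9=15
add $t6, $t6, 4 → $t6=120+4=124
add $t3, $t3, 3 → $t3=16+3=19
cmp $t3, 19  (cmp 19,19)
bne L1: not taken
halt.

15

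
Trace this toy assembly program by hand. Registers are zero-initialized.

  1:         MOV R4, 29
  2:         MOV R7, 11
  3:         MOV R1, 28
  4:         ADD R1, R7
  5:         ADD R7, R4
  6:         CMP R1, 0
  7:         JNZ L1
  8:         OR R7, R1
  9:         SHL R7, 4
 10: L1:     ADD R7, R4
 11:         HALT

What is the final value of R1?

39

MOV R4, 29 → R4=29
MOV R7, 11 → R7=11
MOV R1, 28 → R1=28
ADD R1, R7 → R1=28+11=39
ADD R7, R4 → R7=11+29=40
CMP R1, 0  (cmp 39,0)
JNZ L1: taken
ADD R7, R4 → R7=40+29=69
halt.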